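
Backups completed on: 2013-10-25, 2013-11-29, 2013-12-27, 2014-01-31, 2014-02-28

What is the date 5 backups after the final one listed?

All Fridays; the gaps (35, 28, 35, 28) vary with month length.
This is the last Friday of each month.
March 2014 ends with Friday 2014-03-28.
April 2014 ends with Friday 2014-04-25.
May 2014 ends with Friday 2014-05-30.
June 2014 ends with Friday 2014-06-27.
Last Friday of July 2014: 2014-07-25.

2014-07-25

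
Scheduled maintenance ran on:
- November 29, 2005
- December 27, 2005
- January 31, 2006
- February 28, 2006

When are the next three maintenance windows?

These are Tuesdays with 28, 35, 28-day gaps.
Each is the final Tuesday of its month — November 29, 2005 is past the 28th, so '4th Tuesday' doesn't fit.
Last Tuesday of March 2006: March 28, 2006.
Last Tuesday of April 2006: April 25, 2006.
Last Tuesday of May 2006: May 30, 2006.

March 28, 2006; April 25, 2006; May 30, 2006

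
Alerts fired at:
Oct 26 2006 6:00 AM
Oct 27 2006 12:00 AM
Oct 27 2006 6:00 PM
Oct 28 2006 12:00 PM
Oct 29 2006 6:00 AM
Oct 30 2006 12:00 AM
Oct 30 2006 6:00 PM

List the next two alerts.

The interval is a steady 18 hours (18, 18, 18, 18, 18, 18).
Oct 30 2006 6:00 PM + 18 h = Oct 31 2006 12:00 PM.
Oct 31 2006 12:00 PM + 18 h = Nov 1 2006 6:00 AM.

Oct 31 2006 12:00 PM, Nov 1 2006 6:00 AM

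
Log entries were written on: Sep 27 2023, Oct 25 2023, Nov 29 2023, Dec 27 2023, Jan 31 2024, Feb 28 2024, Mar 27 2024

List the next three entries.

All Wednesdays; the gaps (28, 35, 28, 35, 28, 28) vary with month length.
This is the last Wednesday of each month.
Last Wednesday of April 2024: Apr 24 2024.
Last Wednesday of May 2024: May 29 2024.
June 2024 ends with Wednesday Jun 26 2024.

Apr 24 2024, May 29 2024, Jun 26 2024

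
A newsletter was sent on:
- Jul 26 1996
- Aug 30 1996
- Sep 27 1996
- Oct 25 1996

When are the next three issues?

Nov 29 1996, Dec 27 1996, Jan 31 1997

Every date is a Friday; gaps 35, 28, 28 days.
Each is the last Friday of its month (at least one falls on the 29th or later, ruling out '4th Friday').
November 1996 ends with Friday Nov 29 1996.
Last Friday of December 1996: Dec 27 1996.
Last Friday of January 1997: Jan 31 1997.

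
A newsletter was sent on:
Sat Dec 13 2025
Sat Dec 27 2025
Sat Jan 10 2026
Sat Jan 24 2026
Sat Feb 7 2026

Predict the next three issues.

Gaps between consecutive events: 14, 14, 14, 14 days — a constant 14-day interval.
Sat Feb 7 2026 + 14 days = Sat Feb 21 2026.
Sat Feb 21 2026 + 14 days = Sat Mar 7 2026.
Sat Mar 7 2026 + 14 days = Sat Mar 21 2026.

Sat Feb 21 2026, Sat Mar 7 2026, Sat Mar 21 2026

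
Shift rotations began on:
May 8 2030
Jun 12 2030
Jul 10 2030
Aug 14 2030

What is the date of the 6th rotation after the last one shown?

All dates are Wednesdays, 35, 28, 35 days apart.
Specifically, the 2nd Wednesday of each month.
2nd Wednesday of September 2030: Sep 11 2030.
October 2030 — 2nd Wednesday is Oct 9 2030.
2nd Wednesday of November 2030: Nov 13 2030.
2nd Wednesday of December 2030: Dec 11 2030.
January 2031 — 2nd Wednesday is Jan 8 2031.
February 2031 — 2nd Wednesday is Feb 12 2031.

Feb 12 2031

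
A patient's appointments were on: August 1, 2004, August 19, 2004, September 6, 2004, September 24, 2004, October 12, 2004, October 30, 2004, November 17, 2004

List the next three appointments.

December 5, 2004; December 23, 2004; January 10, 2005

The spacing is 18, 18, 18, 18, 18, 18 days — always 18 days.
November 17, 2004 + 18 days = December 5, 2004.
December 5, 2004 + 18 days = December 23, 2004.
December 23, 2004 + 18 days = January 10, 2005.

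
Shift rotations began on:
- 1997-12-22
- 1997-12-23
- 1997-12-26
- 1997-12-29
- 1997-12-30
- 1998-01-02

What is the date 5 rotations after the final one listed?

1998-01-13

Gaps: 1, 3, 3, 1, 3 days — not constant, but cyclic with period 3.
The events fall on every Monday, Tuesday and Friday.
The following Monday is 1998-01-05.
Next Tuesday: 1998-01-06.
Next Friday: 1998-01-09.
Next Monday: 1998-01-12.
The following Tuesday is 1998-01-13.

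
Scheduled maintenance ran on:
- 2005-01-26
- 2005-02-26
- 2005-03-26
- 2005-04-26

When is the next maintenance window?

The day-of-month is always 26 (31, 28, 31 days between events).
So this recurs on the 26th of each month.
May 2005: 2005-05-26.

2005-05-26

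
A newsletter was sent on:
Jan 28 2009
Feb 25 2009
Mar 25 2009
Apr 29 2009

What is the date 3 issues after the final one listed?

These are Wednesdays with 28, 28, 35-day gaps.
Each is the final Wednesday of its month — Apr 29 2009 is past the 28th, so '4th Wednesday' doesn't fit.
Last Wednesday of May 2009: May 27 2009.
June 2009 ends with Wednesday Jun 24 2009.
Last Wednesday of July 2009: Jul 29 2009.

Jul 29 2009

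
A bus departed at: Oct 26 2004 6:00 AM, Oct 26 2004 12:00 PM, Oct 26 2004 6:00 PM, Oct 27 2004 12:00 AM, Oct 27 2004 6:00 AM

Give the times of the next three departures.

The interval is a steady 6 hours (6, 6, 6, 6).
Oct 27 2004 6:00 AM + 6 h = Oct 27 2004 12:00 PM.
Oct 27 2004 12:00 PM + 6 h = Oct 27 2004 6:00 PM.
Oct 27 2004 6:00 PM + 6 h = Oct 28 2004 12:00 AM.

Oct 27 2004 12:00 PM, Oct 27 2004 6:00 PM, Oct 28 2004 12:00 AM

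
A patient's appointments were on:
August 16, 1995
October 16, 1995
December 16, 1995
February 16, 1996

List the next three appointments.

Gaps: 61, 61, 62 days — not constant. Every event is on the 16th of the month.
Pattern: the 16th of every 2 months.
Next: April 1996 → April 16, 1996.
Next: June 1996 → June 16, 1996.
August 1996: August 16, 1996.

April 16, 1996; June 16, 1996; August 16, 1996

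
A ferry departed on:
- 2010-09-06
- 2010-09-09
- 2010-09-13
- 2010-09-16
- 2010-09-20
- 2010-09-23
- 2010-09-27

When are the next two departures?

2010-09-30, 2010-10-04

Gaps: 3, 4, 3, 4, 3, 4 days — not constant, but cyclic with period 2.
The events fall on every Monday and Thursday.
Next Thursday: 2010-09-30.
Next Monday: 2010-10-04.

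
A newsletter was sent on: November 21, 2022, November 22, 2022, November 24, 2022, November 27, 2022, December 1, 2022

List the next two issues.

December 6, 2022; December 12, 2022

The spacing grows by 1 each time: 1, 2, 3, 4 days.
Next gap: 5 days. December 1, 2022 + 5 days = December 6, 2022.
Next gap: 6 days. December 6, 2022 + 6 days = December 12, 2022.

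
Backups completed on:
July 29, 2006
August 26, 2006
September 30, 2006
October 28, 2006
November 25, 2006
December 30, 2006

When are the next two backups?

January 27, 2007; February 24, 2007

These are Saturdays with 28, 35, 28, 28, 35-day gaps.
Each is the final Saturday of its month — July 29, 2006 is past the 28th, so '4th Saturday' doesn't fit.
Last Saturday of January 2007: January 27, 2007.
Last Saturday of February 2007: February 24, 2007.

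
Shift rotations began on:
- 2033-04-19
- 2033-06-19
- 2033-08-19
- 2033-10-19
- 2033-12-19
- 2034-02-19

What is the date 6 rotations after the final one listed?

Each date is the 19th; the gaps (61, 61, 61, 61, 62) track the month lengths.
The rule is the 19th of every 2 months.
April 2034: 2034-04-19.
Next: June 2034 → 2034-06-19.
Next: August 2034 → 2034-08-19.
October 2034: 2034-10-19.
December 2034: 2034-12-19.
Next: February 2035 → 2035-02-19.

2035-02-19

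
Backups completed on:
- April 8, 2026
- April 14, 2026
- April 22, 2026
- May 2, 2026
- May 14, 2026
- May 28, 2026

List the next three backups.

June 13, 2026; July 1, 2026; July 21, 2026

The spacing grows by 2 each time: 6, 8, 10, 12, 14 days.
Next gap: 16 days. May 28, 2026 + 16 days = June 13, 2026.
Next gap: 18 days. June 13, 2026 + 18 days = July 1, 2026.
Next gap: 20 days. July 1, 2026 + 20 days = July 21, 2026.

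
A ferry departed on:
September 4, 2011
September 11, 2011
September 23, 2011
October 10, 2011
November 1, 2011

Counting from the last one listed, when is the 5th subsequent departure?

The spacing grows by 5 each time: 7, 12, 17, 22 days.
Next gap: 27 days. November 1, 2011 + 27 days = November 28, 2011.
Next gap: 32 days. November 28, 2011 + 32 days = December 30, 2011.
Next gap: 37 days. December 30, 2011 + 37 days = February 5, 2012.
Next gap: 42 days. February 5, 2012 + 42 days = March 18, 2012.
Next gap: 47 days. March 18, 2012 + 47 days = May 4, 2012.

May 4, 2012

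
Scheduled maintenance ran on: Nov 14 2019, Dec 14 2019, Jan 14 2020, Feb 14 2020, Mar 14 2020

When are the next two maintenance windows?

Gaps: 30, 31, 31, 29 days — not constant. Every event is on the 14th of the month.
Pattern: the 14th of each month.
Next: April 2020 → Apr 14 2020.
Next: May 2020 → May 14 2020.

Apr 14 2020, May 14 2020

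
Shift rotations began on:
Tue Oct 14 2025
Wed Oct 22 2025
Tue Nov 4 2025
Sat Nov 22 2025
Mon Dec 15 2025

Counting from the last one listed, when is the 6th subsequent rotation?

Sat Aug 15 2026

Gaps: 8, 13, 18, 23 days — each gap is 5 larger than the previous one.
Next gap: 28 days. Mon Dec 15 2025 + 28 days = Mon Jan 12 2026.
Next gap: 33 days. Mon Jan 12 2026 + 33 days = Sat Feb 14 2026.
Next gap: 38 days. Sat Feb 14 2026 + 38 days = Tue Mar 24 2026.
Next gap: 43 days. Tue Mar 24 2026 + 43 days = Wed May 6 2026.
Next gap: 48 days. Wed May 6 2026 + 48 days = Tue Jun 23 2026.
Next gap: 53 days. Tue Jun 23 2026 + 53 days = Sat Aug 15 2026.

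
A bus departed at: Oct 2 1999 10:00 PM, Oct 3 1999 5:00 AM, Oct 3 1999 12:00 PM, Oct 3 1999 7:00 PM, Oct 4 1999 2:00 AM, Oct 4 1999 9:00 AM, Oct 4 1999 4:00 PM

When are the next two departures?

Oct 4 1999 11:00 PM, Oct 5 1999 6:00 AM

The interval is a steady 7 hours (7, 7, 7, 7, 7, 7).
Oct 4 1999 4:00 PM + 7 h = Oct 4 1999 11:00 PM.
Oct 4 1999 11:00 PM + 7 h = Oct 5 1999 6:00 AM.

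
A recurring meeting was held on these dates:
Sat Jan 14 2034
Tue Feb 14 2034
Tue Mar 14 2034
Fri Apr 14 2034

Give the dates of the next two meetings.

Sun May 14 2034, Wed Jun 14 2034

Each date is the 14th; the gaps (31, 28, 31) track the month lengths.
The rule is the 14th of each month.
Next: May 2034 → Sun May 14 2034.
June 2034: Wed Jun 14 2034.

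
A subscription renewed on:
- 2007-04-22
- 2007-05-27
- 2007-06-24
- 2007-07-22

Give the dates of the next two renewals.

These are Sundays at 28- or 35-day spacing (35, 28, 28).
The pattern: 4th Sunday of the month.
4th Sunday of August 2007: 2007-08-26.
4th Sunday of September 2007: 2007-09-23.

2007-08-26, 2007-09-23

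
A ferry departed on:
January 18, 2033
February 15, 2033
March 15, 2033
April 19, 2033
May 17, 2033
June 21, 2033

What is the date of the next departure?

These are Tuesdays at 28- or 35-day spacing (28, 28, 35, 28, 35).
The pattern: 3rd Tuesday of the month.
July 2033 — 3rd Tuesday is July 19, 2033.

July 19, 2033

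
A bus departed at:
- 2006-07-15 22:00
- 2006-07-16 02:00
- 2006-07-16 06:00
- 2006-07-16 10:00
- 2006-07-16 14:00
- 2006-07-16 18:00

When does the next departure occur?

2006-07-16 22:00

Spacing: 4, 4, 4, 4, 4 h — constant 4 h.
2006-07-16 18:00 + 4 h = 2006-07-16 22:00.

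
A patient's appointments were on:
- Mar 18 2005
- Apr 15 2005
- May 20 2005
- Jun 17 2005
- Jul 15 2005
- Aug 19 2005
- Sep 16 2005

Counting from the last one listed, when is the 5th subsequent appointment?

Feb 17 2006

These are Fridays at 28- or 35-day spacing (28, 35, 28, 28, 35, 28).
The pattern: 3rd Friday of the month.
October 2005 — 3rd Friday is Oct 21 2005.
November 2005 — 3rd Friday is Nov 18 2005.
December 2005 — 3rd Friday is Dec 16 2005.
January 2006 — 3rd Friday is Jan 20 2006.
February 2006 — 3rd Friday is Feb 17 2006.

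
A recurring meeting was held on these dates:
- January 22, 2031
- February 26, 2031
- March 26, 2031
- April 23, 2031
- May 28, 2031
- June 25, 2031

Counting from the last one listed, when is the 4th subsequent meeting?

Gaps: 35, 28, 28, 35, 28 days — a mix of 28 and 35. Every date is a Wednesday.
Each is the 4th Wednesday of its month.
July 2031 — 4th Wednesday is July 23, 2031.
4th Wednesday of August 2031: August 27, 2031.
4th Wednesday of September 2031: September 24, 2031.
October 2031 — 4th Wednesday is October 22, 2031.

October 22, 2031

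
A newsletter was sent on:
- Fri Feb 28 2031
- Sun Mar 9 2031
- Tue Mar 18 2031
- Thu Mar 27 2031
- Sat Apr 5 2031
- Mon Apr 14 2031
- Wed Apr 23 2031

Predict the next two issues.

Gaps between consecutive events: 9, 9, 9, 9, 9, 9 days — a constant 9-day interval.
Wed Apr 23 2031 + 9 days = Fri May 2 2031.
Fri May 2 2031 + 9 days = Sun May 11 2031.

Fri May 2 2031, Sun May 11 2031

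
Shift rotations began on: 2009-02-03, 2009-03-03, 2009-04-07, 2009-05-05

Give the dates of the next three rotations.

2009-06-02, 2009-07-07, 2009-08-04

Gaps: 28, 35, 28 days — a mix of 28 and 35. Every date is a Tuesday.
Each is the 1st Tuesday of its month.
1st Tuesday of June 2009: 2009-06-02.
July 2009 — 1st Tuesday is 2009-07-07.
August 2009 — 1st Tuesday is 2009-08-04.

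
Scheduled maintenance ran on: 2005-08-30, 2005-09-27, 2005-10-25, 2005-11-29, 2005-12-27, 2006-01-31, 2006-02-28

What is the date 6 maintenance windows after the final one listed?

Every date is a Tuesday; gaps 28, 28, 35, 28, 35, 28 days.
Each is the last Tuesday of its month (at least one falls on the 29th or later, ruling out '4th Tuesday').
Last Tuesday of March 2006: 2006-03-28.
April 2006 ends with Tuesday 2006-04-25.
Last Tuesday of May 2006: 2006-05-30.
June 2006 ends with Tuesday 2006-06-27.
July 2006 ends with Tuesday 2006-07-25.
Last Tuesday of August 2006: 2006-08-29.

2006-08-29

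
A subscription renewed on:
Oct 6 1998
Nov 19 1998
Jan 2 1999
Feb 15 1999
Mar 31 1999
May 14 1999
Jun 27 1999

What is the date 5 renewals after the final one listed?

Feb 2 2000

Gaps between consecutive events: 44, 44, 44, 44, 44, 44 days — a constant 44-day interval.
Jun 27 1999 + 44 days = Aug 10 1999.
Aug 10 1999 + 44 days = Sep 23 1999.
Sep 23 1999 + 44 days = Nov 6 1999.
Nov 6 1999 + 44 days = Dec 20 1999.
Dec 20 1999 + 44 days = Feb 2 2000.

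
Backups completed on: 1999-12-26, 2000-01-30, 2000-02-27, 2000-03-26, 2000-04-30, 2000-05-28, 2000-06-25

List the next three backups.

Every date is a Sunday; gaps 35, 28, 28, 35, 28, 28 days.
Each is the last Sunday of its month (at least one falls on the 29th or later, ruling out '4th Sunday').
Last Sunday of July 2000: 2000-07-30.
Last Sunday of August 2000: 2000-08-27.
Last Sunday of September 2000: 2000-09-24.

2000-07-30, 2000-08-27, 2000-09-24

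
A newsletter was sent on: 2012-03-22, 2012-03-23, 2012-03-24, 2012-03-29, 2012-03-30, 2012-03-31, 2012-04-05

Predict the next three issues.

Gaps: 1, 1, 5, 1, 1, 5 days — not constant, but cyclic with period 3.
The events fall on every Thursday, Friday and Saturday.
Next Friday: 2012-04-06.
Next Saturday: 2012-04-07.
Next Thursday: 2012-04-12.

2012-04-06, 2012-04-07, 2012-04-12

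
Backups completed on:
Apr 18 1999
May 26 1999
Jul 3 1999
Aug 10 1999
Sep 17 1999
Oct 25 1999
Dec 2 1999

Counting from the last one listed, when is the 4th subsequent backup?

Gaps between consecutive events: 38, 38, 38, 38, 38, 38 days — a constant 38-day interval.
Dec 2 1999 + 38 days = Jan 9 2000.
Jan 9 2000 + 38 days = Feb 16 2000.
Feb 16 2000 + 38 days = Mar 25 2000.
Mar 25 2000 + 38 days = May 2 2000.

May 2 2000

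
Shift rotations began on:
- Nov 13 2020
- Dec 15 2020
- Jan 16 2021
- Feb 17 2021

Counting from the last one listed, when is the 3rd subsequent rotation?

The spacing is 32, 32, 32 days — always 32 days.
Feb 17 2021 + 32 days = Mar 21 2021.
Mar 21 2021 + 32 days = Apr 22 2021.
Apr 22 2021 + 32 days = May 24 2021.

May 24 2021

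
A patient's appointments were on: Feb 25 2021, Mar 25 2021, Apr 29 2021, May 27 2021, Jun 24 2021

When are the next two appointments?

Jul 29 2021, Aug 26 2021

These are Thursdays with 28, 35, 28, 28-day gaps.
Each is the final Thursday of its month — Apr 29 2021 is past the 28th, so '4th Thursday' doesn't fit.
Last Thursday of July 2021: Jul 29 2021.
Last Thursday of August 2021: Aug 26 2021.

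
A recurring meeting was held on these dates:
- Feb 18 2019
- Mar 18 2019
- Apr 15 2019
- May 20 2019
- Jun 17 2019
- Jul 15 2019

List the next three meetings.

Aug 19 2019, Sep 16 2019, Oct 21 2019

All dates are Mondays, 28, 28, 35, 28, 28 days apart.
Specifically, the 3rd Monday of each month.
August 2019 — 3rd Monday is Aug 19 2019.
September 2019 — 3rd Monday is Sep 16 2019.
3rd Monday of October 2019: Oct 21 2019.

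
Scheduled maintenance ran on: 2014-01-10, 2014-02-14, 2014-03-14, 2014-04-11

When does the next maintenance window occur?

Gaps: 35, 28, 28 days — a mix of 28 and 35. Every date is a Friday.
Each is the 2nd Friday of its month.
May 2014 — 2nd Friday is 2014-05-09.

2014-05-09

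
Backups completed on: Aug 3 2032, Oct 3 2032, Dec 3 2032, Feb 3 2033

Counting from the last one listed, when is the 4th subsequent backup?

The day-of-month is always 3 (61, 61, 62 days between events).
So this recurs on the 3rd of every 2 months.
April 2033: Apr 3 2033.
June 2033: Jun 3 2033.
Next: August 2033 → Aug 3 2033.
Next: October 2033 → Oct 3 2033.

Oct 3 2033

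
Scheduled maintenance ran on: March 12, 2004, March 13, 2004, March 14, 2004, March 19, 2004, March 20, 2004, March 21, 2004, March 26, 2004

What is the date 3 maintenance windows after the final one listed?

April 2, 2004

Every event lands on a Friday or Saturday or Sunday (gaps cycle 1, 1, 5, 1, 1, 5).
So the schedule is: every Friday, Saturday and Sunday.
The following Saturday is March 27, 2004.
The following Sunday is March 28, 2004.
Next Friday: April 2, 2004.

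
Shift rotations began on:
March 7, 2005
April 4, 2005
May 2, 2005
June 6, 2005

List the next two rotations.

July 4, 2005; August 1, 2005

These are Mondays at 28- or 35-day spacing (28, 28, 35).
The pattern: 1st Monday of the month.
1st Monday of July 2005: July 4, 2005.
1st Monday of August 2005: August 1, 2005.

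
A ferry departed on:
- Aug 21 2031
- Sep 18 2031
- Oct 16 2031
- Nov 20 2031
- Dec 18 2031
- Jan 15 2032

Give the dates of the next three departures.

All dates are Thursdays, 28, 28, 35, 28, 28 days apart.
Specifically, the 3rd Thursday of each month.
February 2032 — 3rd Thursday is Feb 19 2032.
3rd Thursday of March 2032: Mar 18 2032.
3rd Thursday of April 2032: Apr 15 2032.

Feb 19 2032, Mar 18 2032, Apr 15 2032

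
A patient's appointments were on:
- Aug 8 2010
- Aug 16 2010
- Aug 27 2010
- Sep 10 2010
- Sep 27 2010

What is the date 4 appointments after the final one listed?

Jan 3 2011

The spacing grows by 3 each time: 8, 11, 14, 17 days.
Next gap: 20 days. Sep 27 2010 + 20 days = Oct 17 2010.
Next gap: 23 days. Oct 17 2010 + 23 days = Nov 9 2010.
Next gap: 26 days. Nov 9 2010 + 26 days = Dec 5 2010.
Next gap: 29 days. Dec 5 2010 + 29 days = Jan 3 2011.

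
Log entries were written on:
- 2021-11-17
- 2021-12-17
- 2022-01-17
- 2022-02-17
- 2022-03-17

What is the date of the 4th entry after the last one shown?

Gaps: 30, 31, 31, 28 days — not constant. Every event is on the 17th of the month.
Pattern: the 17th of each month.
April 2022: 2022-04-17.
Next: May 2022 → 2022-05-17.
June 2022: 2022-06-17.
July 2022: 2022-07-17.

2022-07-17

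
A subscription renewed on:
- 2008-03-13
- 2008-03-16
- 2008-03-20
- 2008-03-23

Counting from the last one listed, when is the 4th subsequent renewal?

Gaps: 3, 4, 3 days — not constant, but cyclic with period 2.
The events fall on every Thursday and Sunday.
The following Thursday is 2008-03-27.
The following Sunday is 2008-03-30.
The following Thursday is 2008-04-03.
Next Sunday: 2008-04-06.

2008-04-06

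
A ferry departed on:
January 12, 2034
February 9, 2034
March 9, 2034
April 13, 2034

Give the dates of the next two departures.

These are Thursdays at 28- or 35-day spacing (28, 28, 35).
The pattern: 2nd Thursday of the month.
May 2034 — 2nd Thursday is May 11, 2034.
June 2034 — 2nd Thursday is June 8, 2034.

May 11, 2034; June 8, 2034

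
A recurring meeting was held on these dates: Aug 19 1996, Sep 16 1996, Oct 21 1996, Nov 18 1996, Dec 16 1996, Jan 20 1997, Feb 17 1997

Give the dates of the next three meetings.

Mar 17 1997, Apr 21 1997, May 19 1997

Gaps: 28, 35, 28, 28, 35, 28 days — a mix of 28 and 35. Every date is a Monday.
Each is the 3rd Monday of its month.
March 1997 — 3rd Monday is Mar 17 1997.
April 1997 — 3rd Monday is Apr 21 1997.
May 1997 — 3rd Monday is May 19 1997.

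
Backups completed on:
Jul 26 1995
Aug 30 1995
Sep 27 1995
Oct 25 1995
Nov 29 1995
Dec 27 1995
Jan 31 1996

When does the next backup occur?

Feb 28 1996

These are Wednesdays with 35, 28, 28, 35, 28, 35-day gaps.
Each is the final Wednesday of its month — Aug 30 1995 is past the 28th, so '4th Wednesday' doesn't fit.
February 1996 ends with Wednesday Feb 28 1996.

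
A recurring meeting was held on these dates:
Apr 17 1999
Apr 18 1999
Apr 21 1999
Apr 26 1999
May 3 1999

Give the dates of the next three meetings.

May 12 1999, May 23 1999, Jun 5 1999

The spacing grows by 2 each time: 1, 3, 5, 7 days.
Next gap: 9 days. May 3 1999 + 9 days = May 12 1999.
Next gap: 11 days. May 12 1999 + 11 days = May 23 1999.
Next gap: 13 days. May 23 1999 + 13 days = Jun 5 1999.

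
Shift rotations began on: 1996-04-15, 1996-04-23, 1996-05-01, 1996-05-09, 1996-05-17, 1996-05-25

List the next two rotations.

1996-06-02, 1996-06-10

Gaps between consecutive events: 8, 8, 8, 8, 8 days — a constant 8-day interval.
1996-05-25 + 8 days = 1996-06-02.
1996-06-02 + 8 days = 1996-06-10.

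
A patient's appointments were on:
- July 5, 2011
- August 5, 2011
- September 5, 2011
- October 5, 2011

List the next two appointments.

November 5, 2011; December 5, 2011

Each date is the 5th; the gaps (31, 31, 30) track the month lengths.
The rule is the 5th of each month.
November 2011: November 5, 2011.
Next: December 2011 → December 5, 2011.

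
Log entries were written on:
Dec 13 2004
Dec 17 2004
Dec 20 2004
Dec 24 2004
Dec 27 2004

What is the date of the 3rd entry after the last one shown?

Jan 7 2005

Gaps: 4, 3, 4, 3 days — not constant, but cyclic with period 2.
The events fall on every Monday and Friday.
The following Friday is Dec 31 2004.
The following Monday is Jan 3 2005.
Next Friday: Jan 7 2005.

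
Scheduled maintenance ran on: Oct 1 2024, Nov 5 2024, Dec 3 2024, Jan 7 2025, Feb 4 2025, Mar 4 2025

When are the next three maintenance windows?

Apr 1 2025, May 6 2025, Jun 3 2025

These are Tuesdays at 28- or 35-day spacing (35, 28, 35, 28, 28).
The pattern: 1st Tuesday of the month.
1st Tuesday of April 2025: Apr 1 2025.
1st Tuesday of May 2025: May 6 2025.
June 2025 — 1st Tuesday is Jun 3 2025.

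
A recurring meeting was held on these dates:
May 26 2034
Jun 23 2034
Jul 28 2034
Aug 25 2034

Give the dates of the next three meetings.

Sep 22 2034, Oct 27 2034, Nov 24 2034

All dates are Fridays, 28, 35, 28 days apart.
Specifically, the 4th Friday of each month.
September 2034 — 4th Friday is Sep 22 2034.
October 2034 — 4th Friday is Oct 27 2034.
November 2034 — 4th Friday is Nov 24 2034.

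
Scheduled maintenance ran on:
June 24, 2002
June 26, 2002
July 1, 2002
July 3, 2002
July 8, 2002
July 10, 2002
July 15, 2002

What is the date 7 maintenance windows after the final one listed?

August 7, 2002

Gaps: 2, 5, 2, 5, 2, 5 days — not constant, but cyclic with period 2.
The events fall on every Monday and Wednesday.
The following Wednesday is July 17, 2002.
Next Monday: July 22, 2002.
The following Wednesday is July 24, 2002.
Next Monday: July 29, 2002.
Next Wednesday: July 31, 2002.
Next Monday: August 5, 2002.
The following Wednesday is August 7, 2002.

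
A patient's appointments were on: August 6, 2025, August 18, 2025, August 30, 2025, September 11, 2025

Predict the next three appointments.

Every event comes 12 days after the last (12, 12, 12).
September 11, 2025 + 12 days = September 23, 2025.
September 23, 2025 + 12 days = October 5, 2025.
October 5, 2025 + 12 days = October 17, 2025.

September 23, 2025; October 5, 2025; October 17, 2025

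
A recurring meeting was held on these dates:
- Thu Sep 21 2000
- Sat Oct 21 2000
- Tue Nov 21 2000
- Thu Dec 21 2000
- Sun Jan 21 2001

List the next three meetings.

Wed Feb 21 2001, Wed Mar 21 2001, Sat Apr 21 2001

Gaps: 30, 31, 30, 31 days — not constant. Every event is on the 21st of the month.
Pattern: the 21st of each month.
February 2001: Wed Feb 21 2001.
Next: March 2001 → Wed Mar 21 2001.
April 2001: Sat Apr 21 2001.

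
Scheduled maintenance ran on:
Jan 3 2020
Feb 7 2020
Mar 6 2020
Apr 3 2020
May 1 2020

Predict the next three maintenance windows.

Jun 5 2020, Jul 3 2020, Aug 7 2020

Gaps: 35, 28, 28, 28 days — a mix of 28 and 35. Every date is a Friday.
Each is the 1st Friday of its month.
June 2020 — 1st Friday is Jun 5 2020.
1st Friday of July 2020: Jul 3 2020.
1st Friday of August 2020: Aug 7 2020.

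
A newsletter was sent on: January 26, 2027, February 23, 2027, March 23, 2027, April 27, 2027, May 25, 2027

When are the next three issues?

These are Tuesdays at 28- or 35-day spacing (28, 28, 35, 28).
The pattern: 4th Tuesday of the month.
June 2027 — 4th Tuesday is June 22, 2027.
July 2027 — 4th Tuesday is July 27, 2027.
August 2027 — 4th Tuesday is August 24, 2027.

June 22, 2027; July 27, 2027; August 24, 2027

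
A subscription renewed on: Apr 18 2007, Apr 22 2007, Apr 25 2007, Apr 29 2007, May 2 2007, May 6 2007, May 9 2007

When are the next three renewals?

May 13 2007, May 16 2007, May 20 2007

Gaps: 4, 3, 4, 3, 4, 3 days — not constant, but cyclic with period 2.
The events fall on every Wednesday and Sunday.
Next Sunday: May 13 2007.
The following Wednesday is May 16 2007.
Next Sunday: May 20 2007.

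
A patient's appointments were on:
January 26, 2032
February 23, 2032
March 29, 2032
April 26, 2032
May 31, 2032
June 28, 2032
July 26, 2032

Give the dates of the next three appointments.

August 30, 2032; September 27, 2032; October 25, 2032

All Mondays; the gaps (28, 35, 28, 35, 28, 28) vary with month length.
This is the last Monday of each month.
Last Monday of August 2032: August 30, 2032.
September 2032 ends with Monday September 27, 2032.
October 2032 ends with Monday October 25, 2032.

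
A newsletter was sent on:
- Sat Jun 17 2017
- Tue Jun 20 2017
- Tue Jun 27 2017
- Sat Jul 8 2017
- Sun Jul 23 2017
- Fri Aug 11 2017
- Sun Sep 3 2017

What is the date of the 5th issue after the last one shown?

Sun Feb 25 2018

Gaps: 3, 7, 11, 15, 19, 23 days — each gap is 4 larger than the previous one.
Next gap: 27 days. Sun Sep 3 2017 + 27 days = Sat Sep 30 2017.
Next gap: 31 days. Sat Sep 30 2017 + 31 days = Tue Oct 31 2017.
Next gap: 35 days. Tue Oct 31 2017 + 35 days = Tue Dec 5 2017.
Next gap: 39 days. Tue Dec 5 2017 + 39 days = Sat Jan 13 2018.
Next gap: 43 days. Sat Jan 13 2018 + 43 days = Sun Feb 25 2018.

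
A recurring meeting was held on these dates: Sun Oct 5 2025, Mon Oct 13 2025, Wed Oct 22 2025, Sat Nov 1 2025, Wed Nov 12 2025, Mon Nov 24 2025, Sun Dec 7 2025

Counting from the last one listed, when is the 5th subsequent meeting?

The spacing grows by 1 each time: 8, 9, 10, 11, 12, 13 days.
Next gap: 14 days. Sun Dec 7 2025 + 14 days = Sun Dec 21 2025.
Next gap: 15 days. Sun Dec 21 2025 + 15 days = Mon Jan 5 2026.
Next gap: 16 days. Mon Jan 5 2026 + 16 days = Wed Jan 21 2026.
Next gap: 17 days. Wed Jan 21 2026 + 17 days = Sat Feb 7 2026.
Next gap: 18 days. Sat Feb 7 2026 + 18 days = Wed Feb 25 2026.

Wed Feb 25 2026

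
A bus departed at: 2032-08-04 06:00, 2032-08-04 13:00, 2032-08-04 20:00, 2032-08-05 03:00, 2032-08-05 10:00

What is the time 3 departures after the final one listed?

2032-08-06 07:00

Spacing: 7, 7, 7, 7 h — constant 7 h.
2032-08-05 10:00 + 7 h = 2032-08-05 17:00.
2032-08-05 17:00 + 7 h = 2032-08-06 00:00.
2032-08-06 00:00 + 7 h = 2032-08-06 07:00.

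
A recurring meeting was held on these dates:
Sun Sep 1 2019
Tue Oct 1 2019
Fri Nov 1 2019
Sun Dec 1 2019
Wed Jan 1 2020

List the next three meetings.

The day-of-month is always 1 (30, 31, 30, 31 days between events).
So this recurs on the 1st of each month.
Next: February 2020 → Sat Feb 1 2020.
March 2020: Sun Mar 1 2020.
April 2020: Wed Apr 1 2020.

Sat Feb 1 2020, Sun Mar 1 2020, Wed Apr 1 2020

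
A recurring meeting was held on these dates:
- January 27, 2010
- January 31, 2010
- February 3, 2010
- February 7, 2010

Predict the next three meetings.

Every event lands on a Wednesday or Sunday (gaps cycle 4, 3, 4).
So the schedule is: every Wednesday and Sunday.
The following Wednesday is February 10, 2010.
Next Sunday: February 14, 2010.
The following Wednesday is February 17, 2010.

February 10, 2010; February 14, 2010; February 17, 2010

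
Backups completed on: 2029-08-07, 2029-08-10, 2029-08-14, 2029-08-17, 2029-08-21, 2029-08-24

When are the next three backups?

2029-08-28, 2029-08-31, 2029-09-04

Gaps: 3, 4, 3, 4, 3 days — not constant, but cyclic with period 2.
The events fall on every Tuesday and Friday.
The following Tuesday is 2029-08-28.
The following Friday is 2029-08-31.
Next Tuesday: 2029-09-04.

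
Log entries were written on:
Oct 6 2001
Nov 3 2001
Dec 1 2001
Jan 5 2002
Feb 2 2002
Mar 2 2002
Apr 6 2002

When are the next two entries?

Gaps: 28, 28, 35, 28, 28, 35 days — a mix of 28 and 35. Every date is a Saturday.
Each is the 1st Saturday of its month.
1st Saturday of May 2002: May 4 2002.
1st Saturday of June 2002: Jun 1 2002.

May 4 2002, Jun 1 2002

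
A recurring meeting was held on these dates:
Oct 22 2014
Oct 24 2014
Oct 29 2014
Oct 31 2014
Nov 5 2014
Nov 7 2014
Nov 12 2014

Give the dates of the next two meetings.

Nov 14 2014, Nov 19 2014

The gap pattern 2, 5, 2, 5, 2, 5 repeats every 2 events.
These are the Wednesdays and Fridays of each week.
The following Friday is Nov 14 2014.
Next Wednesday: Nov 19 2014.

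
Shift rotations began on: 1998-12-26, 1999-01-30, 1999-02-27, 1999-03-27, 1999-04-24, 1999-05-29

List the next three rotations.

1999-06-26, 1999-07-31, 1999-08-28

All Saturdays; the gaps (35, 28, 28, 28, 35) vary with month length.
This is the last Saturday of each month.
June 1999 ends with Saturday 1999-06-26.
July 1999 ends with Saturday 1999-07-31.
Last Saturday of August 1999: 1999-08-28.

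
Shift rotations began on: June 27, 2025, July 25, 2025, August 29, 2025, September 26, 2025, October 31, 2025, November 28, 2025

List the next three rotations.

These are Fridays with 28, 35, 28, 35, 28-day gaps.
Each is the final Friday of its month — August 29, 2025 is past the 28th, so '4th Friday' doesn't fit.
Last Friday of December 2025: December 26, 2025.
January 2026 ends with Friday January 30, 2026.
Last Friday of February 2026: February 27, 2026.

December 26, 2025; January 30, 2026; February 27, 2026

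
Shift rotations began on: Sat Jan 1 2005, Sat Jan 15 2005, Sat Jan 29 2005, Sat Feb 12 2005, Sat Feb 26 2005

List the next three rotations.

Sat Mar 12 2005, Sat Mar 26 2005, Sat Apr 9 2005

The spacing is 14, 14, 14, 14 days — always 14 days.
Sat Feb 26 2005 + 14 days = Sat Mar 12 2005.
Sat Mar 12 2005 + 14 days = Sat Mar 26 2005.
Sat Mar 26 2005 + 14 days = Sat Apr 9 2005.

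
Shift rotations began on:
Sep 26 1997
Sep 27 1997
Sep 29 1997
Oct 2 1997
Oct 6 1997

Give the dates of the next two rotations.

Oct 11 1997, Oct 17 1997

Gaps: 1, 2, 3, 4 days — each gap is 1 larger than the previous one.
Next gap: 5 days. Oct 6 1997 + 5 days = Oct 11 1997.
Next gap: 6 days. Oct 11 1997 + 6 days = Oct 17 1997.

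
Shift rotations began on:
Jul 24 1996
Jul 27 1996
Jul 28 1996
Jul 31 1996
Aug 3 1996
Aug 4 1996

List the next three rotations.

The gap pattern 3, 1, 3, 3, 1 repeats every 3 events.
These are the Wednesdays, Saturdays and Sundays of each week.
The following Wednesday is Aug 7 1996.
The following Saturday is Aug 10 1996.
Next Sunday: Aug 11 1996.

Aug 7 1996, Aug 10 1996, Aug 11 1996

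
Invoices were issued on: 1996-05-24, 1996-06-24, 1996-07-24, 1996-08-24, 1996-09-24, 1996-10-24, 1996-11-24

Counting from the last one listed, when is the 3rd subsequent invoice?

Gaps: 31, 30, 31, 31, 30, 31 days — not constant. Every event is on the 24th of the month.
Pattern: the 24th of each month.
Next: December 1996 → 1996-12-24.
January 1997: 1997-01-24.
February 1997: 1997-02-24.

1997-02-24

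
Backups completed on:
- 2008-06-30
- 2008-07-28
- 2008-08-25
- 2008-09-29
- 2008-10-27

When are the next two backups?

2008-11-24, 2008-12-29

All Mondays; the gaps (28, 28, 35, 28) vary with month length.
This is the last Monday of each month.
November 2008 ends with Monday 2008-11-24.
Last Monday of December 2008: 2008-12-29.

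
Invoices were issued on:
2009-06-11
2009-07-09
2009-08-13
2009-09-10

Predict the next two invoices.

Gaps: 28, 35, 28 days — a mix of 28 and 35. Every date is a Thursday.
Each is the 2nd Thursday of its month.
October 2009 — 2nd Thursday is 2009-10-08.
2nd Thursday of November 2009: 2009-11-12.

2009-10-08, 2009-11-12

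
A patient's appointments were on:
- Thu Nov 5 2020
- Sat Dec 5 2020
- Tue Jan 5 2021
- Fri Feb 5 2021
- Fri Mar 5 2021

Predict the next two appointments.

Mon Apr 5 2021, Wed May 5 2021

The day-of-month is always 5 (30, 31, 31, 28 days between events).
So this recurs on the 5th of each month.
Next: April 2021 → Mon Apr 5 2021.
May 2021: Wed May 5 2021.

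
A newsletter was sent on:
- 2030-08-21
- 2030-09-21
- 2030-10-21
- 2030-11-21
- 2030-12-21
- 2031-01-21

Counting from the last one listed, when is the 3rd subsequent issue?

2031-04-21

Gaps: 31, 30, 31, 30, 31 days — not constant. Every event is on the 21st of the month.
Pattern: the 21st of each month.
Next: February 2031 → 2031-02-21.
Next: March 2031 → 2031-03-21.
Next: April 2031 → 2031-04-21.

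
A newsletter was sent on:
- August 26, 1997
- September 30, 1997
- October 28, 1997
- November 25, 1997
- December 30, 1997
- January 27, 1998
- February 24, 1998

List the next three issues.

March 31, 1998; April 28, 1998; May 26, 1998

These are Tuesdays with 35, 28, 28, 35, 28, 28-day gaps.
Each is the final Tuesday of its month — September 30, 1997 is past the 28th, so '4th Tuesday' doesn't fit.
Last Tuesday of March 1998: March 31, 1998.
Last Tuesday of April 1998: April 28, 1998.
Last Tuesday of May 1998: May 26, 1998.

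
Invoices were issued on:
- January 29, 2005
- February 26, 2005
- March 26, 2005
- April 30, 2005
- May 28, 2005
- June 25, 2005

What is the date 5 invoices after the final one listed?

Every date is a Saturday; gaps 28, 28, 35, 28, 28 days.
Each is the last Saturday of its month (at least one falls on the 29th or later, ruling out '4th Saturday').
July 2005 ends with Saturday July 30, 2005.
August 2005 ends with Saturday August 27, 2005.
Last Saturday of September 2005: September 24, 2005.
October 2005 ends with Saturday October 29, 2005.
November 2005 ends with Saturday November 26, 2005.

November 26, 2005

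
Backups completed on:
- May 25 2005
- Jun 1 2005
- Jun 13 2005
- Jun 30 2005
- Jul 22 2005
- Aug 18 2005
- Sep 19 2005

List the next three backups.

The spacing grows by 5 each time: 7, 12, 17, 22, 27, 32 days.
Next gap: 37 days. Sep 19 2005 + 37 days = Oct 26 2005.
Next gap: 42 days. Oct 26 2005 + 42 days = Dec 7 2005.
Next gap: 47 days. Dec 7 2005 + 47 days = Jan 23 2006.

Oct 26 2005, Dec 7 2005, Jan 23 2006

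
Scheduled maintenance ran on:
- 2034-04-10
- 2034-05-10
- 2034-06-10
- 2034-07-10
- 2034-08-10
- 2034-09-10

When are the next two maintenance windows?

Gaps: 30, 31, 30, 31, 31 days — not constant. Every event is on the 10th of the month.
Pattern: the 10th of each month.
October 2034: 2034-10-10.
November 2034: 2034-11-10.

2034-10-10, 2034-11-10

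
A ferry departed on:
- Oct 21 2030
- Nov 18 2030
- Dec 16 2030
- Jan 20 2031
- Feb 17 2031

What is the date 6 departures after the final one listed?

Gaps: 28, 28, 35, 28 days — a mix of 28 and 35. Every date is a Monday.
Each is the 3rd Monday of its month.
3rd Monday of March 2031: Mar 17 2031.
3rd Monday of April 2031: Apr 21 2031.
3rd Monday of May 2031: May 19 2031.
June 2031 — 3rd Monday is Jun 16 2031.
3rd Monday of July 2031: Jul 21 2031.
August 2031 — 3rd Monday is Aug 18 2031.

Aug 18 2031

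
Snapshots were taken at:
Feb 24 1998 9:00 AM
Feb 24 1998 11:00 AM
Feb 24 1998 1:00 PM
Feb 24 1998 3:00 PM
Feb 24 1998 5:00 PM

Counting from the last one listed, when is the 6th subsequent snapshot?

Feb 25 1998 5:00 AM

Gaps: 2, 2, 2, 2 hours — each event is 2 hours after the previous one.
Feb 24 1998 5:00 PM + 2 h = Feb 24 1998 7:00 PM.
Feb 24 1998 7:00 PM + 2 h = Feb 24 1998 9:00 PM.
Feb 24 1998 9:00 PM + 2 h = Feb 24 1998 11:00 PM.
Feb 24 1998 11:00 PM + 2 h = Feb 25 1998 1:00 AM.
Feb 25 1998 1:00 AM + 2 h = Feb 25 1998 3:00 AM.
Feb 25 1998 3:00 AM + 2 h = Feb 25 1998 5:00 AM.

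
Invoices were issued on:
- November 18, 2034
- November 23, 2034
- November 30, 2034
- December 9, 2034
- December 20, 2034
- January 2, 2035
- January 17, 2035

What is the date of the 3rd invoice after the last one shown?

March 15, 2035

Gaps: 5, 7, 9, 11, 13, 15 days — each gap is 2 larger than the previous one.
Next gap: 17 days. January 17, 2035 + 17 days = February 3, 2035.
Next gap: 19 days. February 3, 2035 + 19 days = February 22, 2035.
Next gap: 21 days. February 22, 2035 + 21 days = March 15, 2035.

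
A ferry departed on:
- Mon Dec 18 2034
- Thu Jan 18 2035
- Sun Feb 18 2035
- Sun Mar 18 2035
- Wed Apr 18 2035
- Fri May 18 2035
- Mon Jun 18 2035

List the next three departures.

Each date is the 18th; the gaps (31, 31, 28, 31, 30, 31) track the month lengths.
The rule is the 18th of each month.
Next: July 2035 → Wed Jul 18 2035.
Next: August 2035 → Sat Aug 18 2035.
Next: September 2035 → Tue Sep 18 2035.

Wed Jul 18 2035, Sat Aug 18 2035, Tue Sep 18 2035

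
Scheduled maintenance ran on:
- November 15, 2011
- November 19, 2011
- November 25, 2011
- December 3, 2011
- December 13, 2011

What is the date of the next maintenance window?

December 25, 2011

Intervals are 4, 6, 8, 10 days — an arithmetic progression with common difference 2.
Next gap: 12 days. December 13, 2011 + 12 days = December 25, 2011.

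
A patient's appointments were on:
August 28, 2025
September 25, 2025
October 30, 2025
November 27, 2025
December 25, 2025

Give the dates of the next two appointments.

All Thursdays; the gaps (28, 35, 28, 28) vary with month length.
This is the last Thursday of each month.
Last Thursday of January 2026: January 29, 2026.
February 2026 ends with Thursday February 26, 2026.

January 29, 2026; February 26, 2026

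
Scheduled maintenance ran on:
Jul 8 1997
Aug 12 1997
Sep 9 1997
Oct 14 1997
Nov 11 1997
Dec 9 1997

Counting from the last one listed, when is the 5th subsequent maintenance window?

May 12 1998

Gaps: 35, 28, 35, 28, 28 days — a mix of 28 and 35. Every date is a Tuesday.
Each is the 2nd Tuesday of its month.
January 1998 — 2nd Tuesday is Jan 13 1998.
2nd Tuesday of February 1998: Feb 10 1998.
March 1998 — 2nd Tuesday is Mar 10 1998.
2nd Tuesday of April 1998: Apr 14 1998.
2nd Tuesday of May 1998: May 12 1998.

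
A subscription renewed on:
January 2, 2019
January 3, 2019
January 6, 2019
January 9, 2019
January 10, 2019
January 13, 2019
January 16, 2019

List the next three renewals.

January 17, 2019; January 20, 2019; January 23, 2019

Every event lands on a Wednesday or Thursday or Sunday (gaps cycle 1, 3, 3, 1, 3, 3).
So the schedule is: every Wednesday, Thursday and Sunday.
The following Thursday is January 17, 2019.
The following Sunday is January 20, 2019.
The following Wednesday is January 23, 2019.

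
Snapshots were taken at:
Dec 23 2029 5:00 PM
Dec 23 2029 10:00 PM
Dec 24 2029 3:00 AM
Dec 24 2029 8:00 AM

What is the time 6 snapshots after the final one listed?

Dec 25 2029 2:00 PM

Spacing: 5, 5, 5 h — constant 5 h.
Dec 24 2029 8:00 AM + 5 h = Dec 24 2029 1:00 PM.
Dec 24 2029 1:00 PM + 5 h = Dec 24 2029 6:00 PM.
Dec 24 2029 6:00 PM + 5 h = Dec 24 2029 11:00 PM.
Dec 24 2029 11:00 PM + 5 h = Dec 25 2029 4:00 AM.
Dec 25 2029 4:00 AM + 5 h = Dec 25 2029 9:00 AM.
Dec 25 2029 9:00 AM + 5 h = Dec 25 2029 2:00 PM.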